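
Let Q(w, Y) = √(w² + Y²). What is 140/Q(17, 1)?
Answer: 14*√290/29 ≈ 8.2211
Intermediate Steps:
Q(w, Y) = √(Y² + w²)
140/Q(17, 1) = 140/(√(1² + 17²)) = 140/(√(1 + 289)) = 140/(√290) = 140*(√290/290) = 14*√290/29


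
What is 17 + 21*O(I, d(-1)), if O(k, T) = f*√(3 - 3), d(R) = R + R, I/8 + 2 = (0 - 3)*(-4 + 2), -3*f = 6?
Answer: 17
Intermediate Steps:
f = -2 (f = -⅓*6 = -2)
I = 32 (I = -16 + 8*((0 - 3)*(-4 + 2)) = -16 + 8*(-3*(-2)) = -16 + 8*6 = -16 + 48 = 32)
d(R) = 2*R
O(k, T) = 0 (O(k, T) = -2*√(3 - 3) = -2*√0 = -2*0 = 0)
17 + 21*O(I, d(-1)) = 17 + 21*0 = 17 + 0 = 17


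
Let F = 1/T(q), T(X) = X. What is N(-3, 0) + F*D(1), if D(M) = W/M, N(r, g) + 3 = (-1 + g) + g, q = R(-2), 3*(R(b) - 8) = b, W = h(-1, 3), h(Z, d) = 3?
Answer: -79/22 ≈ -3.5909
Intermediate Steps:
W = 3
R(b) = 8 + b/3
q = 22/3 (q = 8 + (⅓)*(-2) = 8 - ⅔ = 22/3 ≈ 7.3333)
N(r, g) = -4 + 2*g (N(r, g) = -3 + ((-1 + g) + g) = -3 + (-1 + 2*g) = -4 + 2*g)
F = 3/22 (F = 1/(22/3) = 3/22 ≈ 0.13636)
D(M) = 3/M
N(-3, 0) + F*D(1) = (-4 + 2*0) + 3*(3/1)/22 = (-4 + 0) + 3*(3*1)/22 = -4 + (3/22)*3 = -4 + 9/22 = -79/22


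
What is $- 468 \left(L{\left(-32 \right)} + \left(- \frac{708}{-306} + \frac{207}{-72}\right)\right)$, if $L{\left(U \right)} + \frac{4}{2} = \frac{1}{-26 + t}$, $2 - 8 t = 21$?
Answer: $\frac{9378681}{7718} \approx 1215.2$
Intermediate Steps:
$t = - \frac{19}{8}$ ($t = \frac{1}{4} - \frac{21}{8} = - \frac{19}{8} \approx -2.375$)
$L{\left(U \right)} = - \frac{462}{227}$ ($L{\left(U \right)} = -2 + \frac{1}{-26 - \frac{19}{8}} = -2 + \frac{1}{- \frac{227}{8}} = -2 - \frac{8}{227} = - \frac{462}{227}$)
$- 468 \left(L{\left(-32 \right)} + \left(- \frac{708}{-306} + \frac{207}{-72}\right)\right) = - 468 \left(- \frac{462}{227} + \left(- \frac{708}{-306} + \frac{207}{-72}\right)\right) = - 468 \left(- \frac{462}{227} + \left(\left(-708\right) \left(- \frac{1}{306}\right) + 207 \left(- \frac{1}{72}\right)\right)\right) = - 468 \left(- \frac{462}{227} + \left(\frac{118}{51} - \frac{23}{8}\right)\right) = - 468 \left(- \frac{462}{227} - \frac{229}{408}\right) = \left(-468\right) \left(- \frac{240479}{92616}\right) = \frac{9378681}{7718}$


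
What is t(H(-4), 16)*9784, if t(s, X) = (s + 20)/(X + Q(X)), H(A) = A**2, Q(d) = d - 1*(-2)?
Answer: 176112/17 ≈ 10360.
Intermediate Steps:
Q(d) = 2 + d (Q(d) = d + 2 = 2 + d)
t(s, X) = (20 + s)/(2 + 2*X) (t(s, X) = (s + 20)/(X + (2 + X)) = (20 + s)/(2 + 2*X))
t(H(-4), 16)*9784 = ((20 + (-4)**2)/(2*(1 + 16)))*9784 = ((1/2)*(20 + 16)/17)*9784 = ((1/2)*(1/17)*36)*9784 = (18/17)*9784 = 176112/17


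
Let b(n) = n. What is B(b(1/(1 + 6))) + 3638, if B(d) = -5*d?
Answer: 25461/7 ≈ 3637.3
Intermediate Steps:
B(b(1/(1 + 6))) + 3638 = -5/(1 + 6) + 3638 = -5/7 + 3638 = 25461/7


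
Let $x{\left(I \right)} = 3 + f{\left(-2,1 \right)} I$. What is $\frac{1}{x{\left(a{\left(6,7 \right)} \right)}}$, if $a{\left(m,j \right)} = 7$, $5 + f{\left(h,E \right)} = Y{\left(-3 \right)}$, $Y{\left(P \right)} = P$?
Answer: $- \frac{1}{53} \approx -0.018868$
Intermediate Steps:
$f{\left(h,E \right)} = -8$ ($f{\left(h,E \right)} = -5 - 3 = -8$)
$x{\left(I \right)} = 3 - 8 I$
$\frac{1}{x{\left(a{\left(6,7 \right)} \right)}} = \frac{1}{3 - 56} = \frac{1}{-53} = - \frac{1}{53}$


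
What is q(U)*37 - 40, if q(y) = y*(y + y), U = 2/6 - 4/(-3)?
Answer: 1490/9 ≈ 165.56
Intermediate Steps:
U = 5/3 (U = 2*(1/6) - 4*(-1/3) = 1/3 + 4/3 = 5/3 ≈ 1.6667)
q(y) = 2*y**2 (q(y) = y*(2*y) = 2*y**2)
q(U)*37 - 40 = (2*(5/3)**2)*37 - 40 = (2*(25/9))*37 - 40 = (50/9)*37 - 40 = 1850/9 - 40 = 1490/9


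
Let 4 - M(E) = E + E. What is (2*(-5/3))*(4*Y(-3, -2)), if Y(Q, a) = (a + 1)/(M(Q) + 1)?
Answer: 40/33 ≈ 1.2121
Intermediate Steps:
M(E) = 4 - 2*E (M(E) = 4 - (E + E) = 4 - 2*E)
Y(Q, a) = (1 + a)/(5 - 2*Q) (Y(Q, a) = (a + 1)/((4 - 2*Q) + 1) = (1 + a)/(5 - 2*Q))
(2*(-5/3))*(4*Y(-3, -2)) = (2*(-5/3))*(4*((-1 - 1*(-2))/(-5 + 2*(-3)))) = (2*(-5*⅓))*(4*((-1 + 2)/(-5 - 6))) = (2*(-5/3))*(4*(1/(-11))) = -40*(-1/11*1)/3 = -40*(-1)/(3*11) = -10/3*(-4/11) = 40/33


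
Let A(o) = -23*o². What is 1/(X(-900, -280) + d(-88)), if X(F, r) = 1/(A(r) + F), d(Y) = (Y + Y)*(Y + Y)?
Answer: 1804100/55883801599 ≈ 3.2283e-5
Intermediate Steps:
d(Y) = 4*Y² (d(Y) = (2*Y)*(2*Y) = 4*Y²)
X(F, r) = 1/(F - 23*r²) (X(F, r) = 1/(-23*r² + F) = 1/(F - 23*r²))
1/(X(-900, -280) + d(-88)) = 1/(1/(-900 - 23*(-280)²) + 4*(-88)²) = 1/(1/(-900 - 23*78400) + 4*7744) = 1/(1/(-900 - 1803200) + 30976) = 1/(1/(-1804100) + 30976) = 1/(-1/1804100 + 30976) = 1/(55883801599/1804100) = 1804100/55883801599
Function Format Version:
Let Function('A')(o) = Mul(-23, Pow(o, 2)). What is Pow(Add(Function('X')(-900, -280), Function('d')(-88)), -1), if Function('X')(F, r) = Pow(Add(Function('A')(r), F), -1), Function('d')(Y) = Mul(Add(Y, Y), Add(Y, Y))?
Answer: Rational(1804100, 55883801599) ≈ 3.2283e-5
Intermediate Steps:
Function('d')(Y) = Mul(4, Pow(Y, 2)) (Function('d')(Y) = Mul(Mul(2, Y), Mul(2, Y)) = Mul(4, Pow(Y, 2)))
Function('X')(F, r) = Pow(Add(F, Mul(-23, Pow(r, 2))), -1) (Function('X')(F, r) = Pow(Add(Mul(-23, Pow(r, 2)), F), -1) = Pow(Add(F, Mul(-23, Pow(r, 2))), -1))
Pow(Add(Function('X')(-900, -280), Function('d')(-88)), -1) = Pow(Add(Pow(Add(-900, Mul(-23, Pow(-280, 2))), -1), Mul(4, Pow(-88, 2))), -1) = Pow(Add(Pow(Add(-900, Mul(-23, 78400)), -1), Mul(4, 7744)), -1) = Pow(Add(Pow(Add(-900, -1803200), -1), 30976), -1) = Pow(Add(Pow(-1804100, -1), 30976), -1) = Pow(Add(Rational(-1, 1804100), 30976), -1) = Pow(Rational(55883801599, 1804100), -1) = Rational(1804100, 55883801599)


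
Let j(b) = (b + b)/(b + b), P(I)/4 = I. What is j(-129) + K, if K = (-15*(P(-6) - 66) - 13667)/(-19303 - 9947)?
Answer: 41567/29250 ≈ 1.4211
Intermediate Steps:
P(I) = 4*I
K = 12317/29250 (K = (-15*(4*(-6) - 66) - 13667)/(-19303 - 9947) = (-15*(-24 - 66) - 13667)/(-29250) = (-15*(-90) - 13667)*(-1/29250) = (1350 - 13667)*(-1/29250) = -12317*(-1/29250) = 12317/29250 ≈ 0.42109)
j(b) = 1 (j(b) = (2*b)/((2*b)) = (2*b)*(1/(2*b)) = 1)
j(-129) + K = 1 + 12317/29250 = 41567/29250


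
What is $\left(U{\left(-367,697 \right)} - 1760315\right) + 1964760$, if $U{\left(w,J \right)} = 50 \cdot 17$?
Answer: $205295$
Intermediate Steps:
$U{\left(w,J \right)} = 850$
$\left(U{\left(-367,697 \right)} - 1760315\right) + 1964760 = \left(850 - 1760315\right) + 1964760 = -1759465 + 1964760 = 205295$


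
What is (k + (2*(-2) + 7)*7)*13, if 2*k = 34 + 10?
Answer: 559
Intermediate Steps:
k = 22 (k = (34 + 10)/2 = (1/2)*44 = 22)
(k + (2*(-2) + 7)*7)*13 = (22 + (2*(-2) + 7)*7)*13 = (22 + (-4 + 7)*7)*13 = (22 + 3*7)*13 = (22 + 21)*13 = 43*13 = 559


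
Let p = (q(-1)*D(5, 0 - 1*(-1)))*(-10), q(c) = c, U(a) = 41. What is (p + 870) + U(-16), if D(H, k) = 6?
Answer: 971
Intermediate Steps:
p = 60 (p = -1*6*(-10) = -6*(-10) = 60)
(p + 870) + U(-16) = (60 + 870) + 41 = 930 + 41 = 971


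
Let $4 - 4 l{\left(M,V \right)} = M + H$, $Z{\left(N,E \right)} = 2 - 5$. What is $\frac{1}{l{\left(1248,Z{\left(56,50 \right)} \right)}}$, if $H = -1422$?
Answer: $\frac{2}{89} \approx 0.022472$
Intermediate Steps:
$Z{\left(N,E \right)} = -3$ ($Z{\left(N,E \right)} = 2 - 5 = -3$)
$l{\left(M,V \right)} = \frac{713}{2} - \frac{M}{4}$ ($l{\left(M,V \right)} = 1 - \frac{M - 1422}{4} = 1 - \frac{-1422 + M}{4} = 1 - \left(- \frac{711}{2} + \frac{M}{4}\right) = \frac{713}{2} - \frac{M}{4}$)
$\frac{1}{l{\left(1248,Z{\left(56,50 \right)} \right)}} = \frac{1}{\frac{713}{2} - 312} = \frac{1}{\frac{89}{2}} = \frac{2}{89}$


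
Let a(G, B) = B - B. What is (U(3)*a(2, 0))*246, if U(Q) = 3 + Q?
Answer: 0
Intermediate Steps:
a(G, B) = 0
(U(3)*a(2, 0))*246 = ((3 + 3)*0)*246 = (6*0)*246 = 0*246 = 0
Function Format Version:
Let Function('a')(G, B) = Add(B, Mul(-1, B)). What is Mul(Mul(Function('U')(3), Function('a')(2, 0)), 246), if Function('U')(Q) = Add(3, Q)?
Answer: 0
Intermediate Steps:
Function('a')(G, B) = 0
Mul(Mul(Function('U')(3), Function('a')(2, 0)), 246) = Mul(Mul(Add(3, 3), 0), 246) = Mul(Mul(6, 0), 246) = Mul(0, 246) = 0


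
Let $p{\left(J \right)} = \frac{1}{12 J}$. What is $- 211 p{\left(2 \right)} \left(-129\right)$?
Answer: $\frac{9073}{8} \approx 1134.1$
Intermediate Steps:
$p{\left(J \right)} = \frac{1}{12 J}$
$- 211 p{\left(2 \right)} \left(-129\right) = - 211 \frac{1}{12 \cdot 2} \left(-129\right) = - 211 \cdot \frac{1}{12} \cdot \frac{1}{2} \left(-129\right) = \left(-211\right) \frac{1}{24} \left(-129\right) = \left(- \frac{211}{24}\right) \left(-129\right) = \frac{9073}{8}$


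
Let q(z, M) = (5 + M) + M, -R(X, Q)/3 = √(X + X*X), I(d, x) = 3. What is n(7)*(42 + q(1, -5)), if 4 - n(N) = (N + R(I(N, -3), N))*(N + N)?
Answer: -3478 + 3108*√3 ≈ 1905.2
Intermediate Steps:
R(X, Q) = -3*√(X + X²) (R(X, Q) = -3*√(X + X*X) = -3*√(X + X²))
q(z, M) = 5 + 2*M
n(N) = 4 - 2*N*(N - 6*√3) (n(N) = 4 - (N - 3*√3*√(1 + 3))*(N + N) = 4 - (N - 3*2*√3)*2*N = 4 - (N - 6*√3)*2*N = 4 - 2*N*(N - 6*√3))
n(7)*(42 + q(1, -5)) = (4 - 2*7² + 12*7*√3)*(42 + (5 + 2*(-5))) = (4 - 2*49 + 84*√3)*(42 + (5 - 10)) = (4 - 98 + 84*√3)*(42 - 5) = (-94 + 84*√3)*37 = -3478 + 3108*√3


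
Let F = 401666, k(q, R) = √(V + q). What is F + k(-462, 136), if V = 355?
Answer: 401666 + I*√107 ≈ 4.0167e+5 + 10.344*I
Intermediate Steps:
k(q, R) = √(355 + q)
F + k(-462, 136) = 401666 + √(355 - 462) = 401666 + √(-107) = 401666 + I*√107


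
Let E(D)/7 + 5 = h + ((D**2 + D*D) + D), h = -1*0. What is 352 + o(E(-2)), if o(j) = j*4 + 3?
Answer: 383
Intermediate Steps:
h = 0
E(D) = -35 + 7*D + 14*D**2 (E(D) = -35 + 7*(0 + ((D**2 + D*D) + D)) = -35 + 7*(0 + ((D**2 + D**2) + D)) = -35 + 7*(0 + (2*D**2 + D)) = -35 + 7*(0 + (D + 2*D**2)) = -35 + 7*(D + 2*D**2) = -35 + (7*D + 14*D**2) = -35 + 7*D + 14*D**2)
o(j) = 3 + 4*j (o(j) = 4*j + 3 = 3 + 4*j)
352 + o(E(-2)) = 352 + (3 + 4*(-35 + 7*(-2) + 14*(-2)**2)) = 352 + (3 + 4*(-35 - 14 + 14*4)) = 352 + (3 + 4*(-35 - 14 + 56)) = 352 + (3 + 4*7) = 352 + (3 + 28) = 352 + 31 = 383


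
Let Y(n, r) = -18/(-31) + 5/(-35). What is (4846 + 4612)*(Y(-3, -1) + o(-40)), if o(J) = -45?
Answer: -91458860/217 ≈ -4.2147e+5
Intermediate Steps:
Y(n, r) = 95/217 (Y(n, r) = -18*(-1/31) + 5*(-1/35) = 18/31 - ⅐ = 95/217)
(4846 + 4612)*(Y(-3, -1) + o(-40)) = (4846 + 4612)*(95/217 - 45) = 9458*(-9670/217) = -91458860/217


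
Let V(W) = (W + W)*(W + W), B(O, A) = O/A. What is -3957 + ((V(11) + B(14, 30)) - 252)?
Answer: -55868/15 ≈ -3724.5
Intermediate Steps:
V(W) = 4*W**2 (V(W) = (2*W)*(2*W) = 4*W**2)
-3957 + ((V(11) + B(14, 30)) - 252) = -3957 + ((4*11**2 + 14/30) - 252) = -3957 + ((4*121 + 14*(1/30)) - 252) = -3957 + ((484 + 7/15) - 252) = -3957 + (7267/15 - 252) = -3957 + 3487/15 = -55868/15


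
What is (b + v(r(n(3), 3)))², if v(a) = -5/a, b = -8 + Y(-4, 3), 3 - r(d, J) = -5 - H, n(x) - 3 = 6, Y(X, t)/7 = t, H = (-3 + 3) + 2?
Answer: 625/4 ≈ 156.25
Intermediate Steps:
H = 2 (H = 0 + 2 = 2)
Y(X, t) = 7*t
n(x) = 9 (n(x) = 3 + 6 = 9)
r(d, J) = 10 (r(d, J) = 3 - (-5 - 1*2) = 3 - (-5 - 2) = 3 - 1*(-7) = 3 + 7 = 10)
b = 13 (b = -8 + 7*3 = -8 + 21 = 13)
(b + v(r(n(3), 3)))² = (13 - 5/10)² = (13 - 5*⅒)² = (13 - ½)² = (25/2)² = 625/4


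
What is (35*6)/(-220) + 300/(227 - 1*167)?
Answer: 89/22 ≈ 4.0455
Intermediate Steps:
(35*6)/(-220) + 300/(227 - 1*167) = 210*(-1/220) + 300/(227 - 167) = -21/22 + 300/60 = -21/22 + 300*(1/60) = -21/22 + 5 = 89/22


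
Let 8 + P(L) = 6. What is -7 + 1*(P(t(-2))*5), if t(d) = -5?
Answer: -17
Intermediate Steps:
P(L) = -2 (P(L) = -8 + 6 = -2)
-7 + 1*(P(t(-2))*5) = -7 + 1*(-2*5) = -7 + 1*(-10) = -7 - 10 = -17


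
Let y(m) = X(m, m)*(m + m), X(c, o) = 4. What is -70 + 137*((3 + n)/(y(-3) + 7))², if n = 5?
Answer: -11462/289 ≈ -39.661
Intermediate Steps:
y(m) = 8*m (y(m) = 4*(m + m) = 4*(2*m) = 8*m)
-70 + 137*((3 + n)/(y(-3) + 7))² = -70 + 137*((3 + 5)/(8*(-3) + 7))² = -70 + 137*(8/(-24 + 7))² = -70 + 137*(8/(-17))² = -70 + 137*(8*(-1/17))² = -70 + 137*(-8/17)² = -70 + 137*(64/289) = -70 + 8768/289 = -11462/289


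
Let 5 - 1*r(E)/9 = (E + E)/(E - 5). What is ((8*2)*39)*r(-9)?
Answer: 146016/7 ≈ 20859.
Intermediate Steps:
r(E) = 45 - 18*E/(-5 + E) (r(E) = 45 - 9*(E + E)/(E - 5) = 45 - 9*2*E/(-5 + E) = 45 - 18*E/(-5 + E))
((8*2)*39)*r(-9) = ((8*2)*39)*(9*(-25 + 3*(-9))/(-5 - 9)) = (16*39)*(9*(-25 - 27)/(-14)) = 624*(9*(-1/14)*(-52)) = 624*(234/7) = 146016/7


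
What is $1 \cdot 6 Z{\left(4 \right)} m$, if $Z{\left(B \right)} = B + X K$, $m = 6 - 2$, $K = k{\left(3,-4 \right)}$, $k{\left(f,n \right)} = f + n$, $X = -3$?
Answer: $168$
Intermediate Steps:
$K = -1$ ($K = 3 - 4 = -1$)
$m = 4$ ($m = 6 - 2 = 4$)
$Z{\left(B \right)} = 3 + B$ ($Z{\left(B \right)} = B - -3 = B + 3 = 3 + B$)
$1 \cdot 6 Z{\left(4 \right)} m = 1 \cdot 6 \left(3 + 4\right) 4 = 6 \cdot 7 \cdot 4 = 42 \cdot 4 = 168$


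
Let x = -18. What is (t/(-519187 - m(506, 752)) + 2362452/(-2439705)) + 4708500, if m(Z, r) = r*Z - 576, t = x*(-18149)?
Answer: 3442846188428979698/731198292905 ≈ 4.7085e+6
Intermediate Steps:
t = 326682 (t = -18*(-18149) = 326682)
m(Z, r) = -576 + Z*r (m(Z, r) = Z*r - 576 = -576 + Z*r)
(t/(-519187 - m(506, 752)) + 2362452/(-2439705)) + 4708500 = (326682/(-519187 - (-576 + 506*752)) + 2362452/(-2439705)) + 4708500 = (326682/(-519187 - (-576 + 380512)) + 2362452*(-1/2439705)) + 4708500 = (326682/(-519187 - 1*379936) - 787484/813235) + 4708500 = (326682/(-519187 - 379936) - 787484/813235) + 4708500 = (326682/(-899123) - 787484/813235) + 4708500 = (326682*(-1/899123) - 787484/813235) + 4708500 = (-326682/899123 - 787484/813235) + 4708500 = -973714212802/731198292905 + 4708500 = 3442846188428979698/731198292905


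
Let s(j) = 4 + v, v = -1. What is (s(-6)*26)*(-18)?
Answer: -1404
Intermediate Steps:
s(j) = 3 (s(j) = 4 - 1 = 3)
(s(-6)*26)*(-18) = (3*26)*(-18) = 78*(-18) = -1404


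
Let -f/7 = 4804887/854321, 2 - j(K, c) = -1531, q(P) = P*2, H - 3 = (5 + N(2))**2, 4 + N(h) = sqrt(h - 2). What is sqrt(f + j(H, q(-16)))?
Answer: 2*sqrt(272536917434691)/854321 ≈ 38.648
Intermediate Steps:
N(h) = -4 + sqrt(-2 + h) (N(h) = -4 + sqrt(h - 2) = -4 + sqrt(-2 + h))
H = 4 (H = 3 + (5 + (-4 + sqrt(-2 + 2)))**2 = 3 + (5 + (-4 + sqrt(0)))**2 = 3 + (5 + (-4 + 0))**2 = 3 + (5 - 4)**2 = 3 + 1**2 = 3 + 1 = 4)
q(P) = 2*P
j(K, c) = 1533 (j(K, c) = 2 - 1*(-1531) = 2 + 1531 = 1533)
f = -33634209/854321 ≈ -39.370
sqrt(f + j(H, q(-16))) = sqrt(-33634209/854321 + 1533) = sqrt(1276039884/854321) = 2*sqrt(272536917434691)/854321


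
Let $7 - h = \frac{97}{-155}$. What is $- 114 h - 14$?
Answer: $- \frac{136918}{155} \approx -883.34$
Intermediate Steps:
$h = \frac{1182}{155}$ ($h = 7 - \frac{97}{-155} = 7 - 97 \left(- \frac{1}{155}\right) = 7 - - \frac{97}{155} = 7 + \frac{97}{155} = \frac{1182}{155} \approx 7.6258$)
$- 114 h - 14 = \left(-114\right) \frac{1182}{155} - 14 = - \frac{134748}{155} - 14 = - \frac{136918}{155}$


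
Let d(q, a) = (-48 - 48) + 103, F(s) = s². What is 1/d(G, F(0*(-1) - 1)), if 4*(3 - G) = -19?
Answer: ⅐ ≈ 0.14286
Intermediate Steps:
G = 31/4 (G = 3 - ¼*(-19) = 3 + 19/4 = 31/4 ≈ 7.7500)
d(q, a) = 7 (d(q, a) = -96 + 103 = 7)
1/d(G, F(0*(-1) - 1)) = 1/7 = ⅐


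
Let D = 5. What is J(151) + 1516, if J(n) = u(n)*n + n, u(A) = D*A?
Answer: 115672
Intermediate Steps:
u(A) = 5*A
J(n) = n + 5*n² (J(n) = (5*n)*n + n = 5*n² + n = n + 5*n²)
J(151) + 1516 = 151*(1 + 5*151) + 1516 = 151*(1 + 755) + 1516 = 151*756 + 1516 = 114156 + 1516 = 115672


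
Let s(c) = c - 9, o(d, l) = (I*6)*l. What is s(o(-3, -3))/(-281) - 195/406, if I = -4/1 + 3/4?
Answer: -37446/57043 ≈ -0.65645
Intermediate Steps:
I = -13/4 (I = -4*1 + 3*(1/4) = -4 + 3/4 = -13/4 ≈ -3.2500)
o(d, l) = -39*l/2 (o(d, l) = (-13/4*6)*l = -39*l/2)
s(c) = -9 + c
s(o(-3, -3))/(-281) - 195/406 = (-9 - 39/2*(-3))/(-281) - 195/406 = (-9 + 117/2)*(-1/281) - 195*1/406 = (99/2)*(-1/281) - 195/406 = -99/562 - 195/406 = -37446/57043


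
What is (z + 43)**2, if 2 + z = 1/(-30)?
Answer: 1510441/900 ≈ 1678.3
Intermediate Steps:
z = -61/30 (z = -2 + 1/(-30) = -2 - 1/30 = -61/30 ≈ -2.0333)
(z + 43)**2 = (-61/30 + 43)**2 = (1229/30)**2 = 1510441/900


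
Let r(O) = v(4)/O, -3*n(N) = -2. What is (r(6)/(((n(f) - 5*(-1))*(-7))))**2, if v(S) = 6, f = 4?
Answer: 9/14161 ≈ 0.00063555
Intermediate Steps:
n(N) = 2/3 (n(N) = -1/3*(-2) = 2/3)
r(O) = 6/O
(r(6)/(((n(f) - 5*(-1))*(-7))))**2 = ((6/6)/(((2/3 - 5*(-1))*(-7))))**2 = ((6*(1/6))/(((2/3 + 5)*(-7))))**2 = (1/((17/3)*(-7)))**2 = (1/(-119/3))**2 = (1*(-3/119))**2 = (-3/119)**2 = 9/14161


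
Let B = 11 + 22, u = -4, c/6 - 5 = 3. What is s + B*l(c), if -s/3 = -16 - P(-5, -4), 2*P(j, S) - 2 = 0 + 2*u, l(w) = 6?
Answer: 237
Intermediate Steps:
c = 48 (c = 30 + 6*3 = 30 + 18 = 48)
B = 33
P(j, S) = -3 (P(j, S) = 1 + (0 + 2*(-4))/2 = 1 + (0 - 8)/2 = 1 + (½)*(-8) = 1 - 4 = -3)
s = 39 (s = -3*(-16 - 1*(-3)) = -3*(-16 + 3) = -3*(-13) = 39)
s + B*l(c) = 39 + 33*6 = 39 + 198 = 237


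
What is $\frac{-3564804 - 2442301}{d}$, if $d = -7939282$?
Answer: $\frac{35545}{46978} \approx 0.75663$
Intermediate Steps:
$\frac{-3564804 - 2442301}{d} = \frac{-3564804 - 2442301}{-7939282} = \left(-6007105\right) \left(- \frac{1}{7939282}\right) = \frac{35545}{46978}$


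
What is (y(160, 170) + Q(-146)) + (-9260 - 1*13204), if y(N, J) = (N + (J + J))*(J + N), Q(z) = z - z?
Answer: 142536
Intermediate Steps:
Q(z) = 0
y(N, J) = (J + N)*(N + 2*J) (y(N, J) = (N + 2*J)*(J + N) = (J + N)*(N + 2*J))
(y(160, 170) + Q(-146)) + (-9260 - 1*13204) = ((160² + 2*170² + 3*170*160) + 0) + (-9260 - 1*13204) = ((25600 + 2*28900 + 81600) + 0) + (-9260 - 13204) = ((25600 + 57800 + 81600) + 0) - 22464 = (165000 + 0) - 22464 = 165000 - 22464 = 142536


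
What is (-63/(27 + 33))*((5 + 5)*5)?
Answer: -105/2 ≈ -52.500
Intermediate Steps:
(-63/(27 + 33))*((5 + 5)*5) = (-63/60)*(10*5) = ((1/60)*(-63))*50 = -21/20*50 = -105/2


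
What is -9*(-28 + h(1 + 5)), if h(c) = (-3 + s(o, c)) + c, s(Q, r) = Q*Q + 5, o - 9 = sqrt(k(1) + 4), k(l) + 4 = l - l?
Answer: -549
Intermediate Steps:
k(l) = -4 (k(l) = -4 + (l - l) = -4 + 0 = -4)
o = 9 (o = 9 + sqrt(-4 + 4) = 9 + sqrt(0) = 9 + 0 = 9)
s(Q, r) = 5 + Q**2 (s(Q, r) = Q**2 + 5 = 5 + Q**2)
h(c) = 83 + c (h(c) = (-3 + (5 + 9**2)) + c = (-3 + (5 + 81)) + c = (-3 + 86) + c = 83 + c)
-9*(-28 + h(1 + 5)) = -9*(-28 + (83 + (1 + 5))) = -9*(-28 + (83 + 6)) = -9*(-28 + 89) = -9*61 = -549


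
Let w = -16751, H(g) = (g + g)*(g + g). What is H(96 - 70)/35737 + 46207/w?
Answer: -17648405/6578357 ≈ -2.6828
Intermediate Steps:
H(g) = 4*g² (H(g) = (2*g)*(2*g) = 4*g²)
H(96 - 70)/35737 + 46207/w = (4*(96 - 70)²)/35737 + 46207/(-16751) = (4*26²)*(1/35737) + 46207*(-1/16751) = (4*676)*(1/35737) - 6601/2393 = 2704*(1/35737) - 6601/2393 = 208/2749 - 6601/2393 = -17648405/6578357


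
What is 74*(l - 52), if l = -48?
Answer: -7400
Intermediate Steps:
74*(l - 52) = 74*(-48 - 52) = 74*(-100) = -7400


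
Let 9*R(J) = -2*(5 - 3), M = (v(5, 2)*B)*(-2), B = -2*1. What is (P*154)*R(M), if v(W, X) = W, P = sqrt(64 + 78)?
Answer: -616*sqrt(142)/9 ≈ -815.61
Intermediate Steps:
B = -2
P = sqrt(142) ≈ 11.916
M = 20 (M = (5*(-2))*(-2) = -10*(-2) = 20)
R(J) = -4/9 (R(J) = (-2*(5 - 3))/9 = (-2*2)/9 = (1/9)*(-4) = -4/9)
(P*154)*R(M) = (sqrt(142)*154)*(-4/9) = (154*sqrt(142))*(-4/9) = -616*sqrt(142)/9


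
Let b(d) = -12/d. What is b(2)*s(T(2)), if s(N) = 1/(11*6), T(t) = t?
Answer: -1/11 ≈ -0.090909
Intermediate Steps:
s(N) = 1/66 (s(N) = (1/11)*(1/6) = 1/66)
b(2)*s(T(2)) = -12/2*(1/66) = -12*1/2*(1/66) = -6*1/66 = -1/11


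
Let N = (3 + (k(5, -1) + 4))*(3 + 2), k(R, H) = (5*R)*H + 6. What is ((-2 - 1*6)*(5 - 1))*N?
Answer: 1920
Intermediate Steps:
k(R, H) = 6 + 5*H*R (k(R, H) = 5*H*R + 6 = 6 + 5*H*R)
N = -60 (N = (3 + ((6 + 5*(-1)*5) + 4))*(3 + 2) = (3 + ((6 - 25) + 4))*5 = (3 + (-19 + 4))*5 = (3 - 15)*5 = -12*5 = -60)
((-2 - 1*6)*(5 - 1))*N = ((-2 - 1*6)*(5 - 1))*(-60) = ((-2 - 6)*4)*(-60) = -8*4*(-60) = -32*(-60) = 1920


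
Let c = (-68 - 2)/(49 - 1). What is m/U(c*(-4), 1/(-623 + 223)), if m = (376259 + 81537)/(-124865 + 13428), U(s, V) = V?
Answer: 183118400/111437 ≈ 1643.2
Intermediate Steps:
c = -35/24 (c = -70/48 = -70*1/48 = -35/24 ≈ -1.4583)
m = -457796/111437 (m = 457796/(-111437) = 457796*(-1/111437) = -457796/111437 ≈ -4.1081)
m/U(c*(-4), 1/(-623 + 223)) = -457796/(111437*(1/(-623 + 223))) = -457796/(111437*(1/(-400))) = -457796/(111437*(-1/400)) = -457796/111437*(-400) = 183118400/111437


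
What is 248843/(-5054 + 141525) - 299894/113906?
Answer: -6291061658/7772432863 ≈ -0.80941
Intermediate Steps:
248843/(-5054 + 141525) - 299894/113906 = 248843/136471 - 299894*1/113906 = 248843*(1/136471) - 149947/56953 = 248843/136471 - 149947/56953 = -6291061658/7772432863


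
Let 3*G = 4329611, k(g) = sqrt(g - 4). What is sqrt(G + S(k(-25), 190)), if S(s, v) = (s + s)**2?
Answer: sqrt(12987789)/3 ≈ 1201.3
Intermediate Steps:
k(g) = sqrt(-4 + g)
S(s, v) = 4*s**2 (S(s, v) = (2*s)**2 = 4*s**2)
G = 4329611/3 (G = (1/3)*4329611 = 4329611/3 ≈ 1.4432e+6)
sqrt(G + S(k(-25), 190)) = sqrt(4329611/3 + 4*(sqrt(-4 - 25))**2) = sqrt(4329611/3 + 4*(sqrt(-29))**2) = sqrt(4329611/3 + 4*(I*sqrt(29))**2) = sqrt(4329611/3 + 4*(-29)) = sqrt(4329611/3 - 116) = sqrt(4329263/3) = sqrt(12987789)/3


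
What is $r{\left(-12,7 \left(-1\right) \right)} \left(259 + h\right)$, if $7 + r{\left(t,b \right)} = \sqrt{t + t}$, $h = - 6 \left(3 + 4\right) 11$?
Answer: $1421 - 406 i \sqrt{6} \approx 1421.0 - 994.49 i$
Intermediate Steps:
$h = -462$ ($h = \left(-6\right) 7 \cdot 11 = \left(-42\right) 11 = -462$)
$r{\left(t,b \right)} = -7 + \sqrt{2} \sqrt{t}$ ($r{\left(t,b \right)} = -7 + \sqrt{t + t} = -7 + \sqrt{2 t} = -7 + \sqrt{2} \sqrt{t}$)
$r{\left(-12,7 \left(-1\right) \right)} \left(259 + h\right) = \left(-7 + \sqrt{2} \sqrt{-12}\right) \left(259 - 462\right) = \left(-7 + \sqrt{2} \cdot 2 i \sqrt{3}\right) \left(-203\right) = \left(-7 + 2 i \sqrt{6}\right) \left(-203\right) = 1421 - 406 i \sqrt{6}$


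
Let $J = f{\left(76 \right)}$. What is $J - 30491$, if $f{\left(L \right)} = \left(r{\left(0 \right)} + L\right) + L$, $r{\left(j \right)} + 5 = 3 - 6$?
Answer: $-30347$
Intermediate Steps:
$r{\left(j \right)} = -8$ ($r{\left(j \right)} = -5 + \left(3 - 6\right) = -5 - 3 = -8$)
$f{\left(L \right)} = -8 + 2 L$ ($f{\left(L \right)} = \left(-8 + L\right) + L = -8 + 2 L$)
$J = 144$ ($J = -8 + 2 \cdot 76 = -8 + 152 = 144$)
$J - 30491 = 144 - 30491 = -30347$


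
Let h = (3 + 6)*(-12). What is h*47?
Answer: -5076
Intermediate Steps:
h = -108 (h = 9*(-12) = -108)
h*47 = -108*47 = -5076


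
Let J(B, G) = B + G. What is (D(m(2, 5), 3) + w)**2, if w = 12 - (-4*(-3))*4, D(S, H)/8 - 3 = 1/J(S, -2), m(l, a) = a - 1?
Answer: 64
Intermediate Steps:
m(l, a) = -1 + a
D(S, H) = 24 + 8/(-2 + S) (D(S, H) = 24 + 8/(S - 2) = 24 + 8/(-2 + S))
w = -36 (w = 12 - 12*4 = 12 - 1*48 = 12 - 48 = -36)
(D(m(2, 5), 3) + w)**2 = (8*(-5 + 3*(-1 + 5))/(-2 + (-1 + 5)) - 36)**2 = (8*(-5 + 3*4)/(-2 + 4) - 36)**2 = (8*(-5 + 12)/2 - 36)**2 = (8*(1/2)*7 - 36)**2 = (28 - 36)**2 = (-8)**2 = 64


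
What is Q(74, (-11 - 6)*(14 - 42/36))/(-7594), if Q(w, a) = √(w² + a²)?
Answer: -√1910617/45564 ≈ -0.030336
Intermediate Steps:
Q(w, a) = √(a² + w²)
Q(74, (-11 - 6)*(14 - 42/36))/(-7594) = √(((-11 - 6)*(14 - 42/36))² + 74²)/(-7594) = √((-17*(14 - 42*1/36))² + 5476)*(-1/7594) = √((-17*(14 - 7/6))² + 5476)*(-1/7594) = √((-17*77/6)² + 5476)*(-1/7594) = √((-1309/6)² + 5476)*(-1/7594) = √(1713481/36 + 5476)*(-1/7594) = √(1910617/36)*(-1/7594) = (√1910617/6)*(-1/7594) = -√1910617/45564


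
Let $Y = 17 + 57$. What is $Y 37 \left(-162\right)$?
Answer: $-443556$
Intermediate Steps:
$Y = 74$
$Y 37 \left(-162\right) = 74 \cdot 37 \left(-162\right) = 2738 \left(-162\right) = -443556$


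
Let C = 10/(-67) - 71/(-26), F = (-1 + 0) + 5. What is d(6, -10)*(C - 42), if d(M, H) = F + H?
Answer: 206001/871 ≈ 236.51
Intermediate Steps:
F = 4 (F = -1 + 5 = 4)
d(M, H) = 4 + H
C = 4497/1742 (C = 10*(-1/67) - 71*(-1/26) = -10/67 + 71/26 = 4497/1742 ≈ 2.5815)
d(6, -10)*(C - 42) = (4 - 10)*(4497/1742 - 42) = -6*(-68667/1742) = 206001/871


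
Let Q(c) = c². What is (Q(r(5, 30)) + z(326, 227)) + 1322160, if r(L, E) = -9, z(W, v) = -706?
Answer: 1321535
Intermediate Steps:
(Q(r(5, 30)) + z(326, 227)) + 1322160 = ((-9)² - 706) + 1322160 = (81 - 706) + 1322160 = -625 + 1322160 = 1321535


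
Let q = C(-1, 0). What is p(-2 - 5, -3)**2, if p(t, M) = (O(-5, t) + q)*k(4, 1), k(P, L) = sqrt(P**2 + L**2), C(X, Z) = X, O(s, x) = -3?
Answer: 272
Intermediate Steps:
k(P, L) = sqrt(L**2 + P**2)
q = -1
p(t, M) = -4*sqrt(17) (p(t, M) = (-3 - 1)*sqrt(1**2 + 4**2) = -4*sqrt(1 + 16) = -4*sqrt(17))
p(-2 - 5, -3)**2 = (-4*sqrt(17))**2 = 272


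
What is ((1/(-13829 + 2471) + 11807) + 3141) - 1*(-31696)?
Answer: 529782551/11358 ≈ 46644.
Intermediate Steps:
((1/(-13829 + 2471) + 11807) + 3141) - 1*(-31696) = ((1/(-11358) + 11807) + 3141) + 31696 = ((-1/11358 + 11807) + 3141) + 31696 = (134103905/11358 + 3141) + 31696 = 169779383/11358 + 31696 = 529782551/11358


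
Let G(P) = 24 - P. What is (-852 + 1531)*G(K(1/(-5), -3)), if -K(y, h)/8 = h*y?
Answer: 97776/5 ≈ 19555.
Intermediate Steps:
K(y, h) = -8*h*y
(-852 + 1531)*G(K(1/(-5), -3)) = (-852 + 1531)*(24 - (-8)*(-3)/(-5)) = 679*(24 - (-8)*(-3)*(-1)/5) = 679*(24 - 1*(-24/5)) = 679*(24 + 24/5) = 679*(144/5) = 97776/5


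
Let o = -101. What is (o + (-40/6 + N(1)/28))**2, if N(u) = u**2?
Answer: 81739681/7056 ≈ 11584.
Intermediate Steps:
(o + (-40/6 + N(1)/28))**2 = (-101 + (-40/6 + 1**2/28))**2 = (-101 + (-40*1/6 + 1*(1/28)))**2 = (-101 + (-20/3 + 1/28))**2 = (-101 - 557/84)**2 = (-9041/84)**2 = 81739681/7056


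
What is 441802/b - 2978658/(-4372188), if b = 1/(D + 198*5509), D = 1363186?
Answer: 790031031648398971/728698 ≈ 1.0842e+12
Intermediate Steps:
b = 1/2453968 (b = 1/(1363186 + 198*5509) = 1/(1363186 + 1090782) = 1/2453968 ≈ 4.0750e-7)
441802/b - 2978658/(-4372188) = 441802/(1/2453968) - 2978658/(-4372188) = 441802*2453968 - 2978658*(-1/4372188) = 1084167970336 + 496443/728698 = 790031031648398971/728698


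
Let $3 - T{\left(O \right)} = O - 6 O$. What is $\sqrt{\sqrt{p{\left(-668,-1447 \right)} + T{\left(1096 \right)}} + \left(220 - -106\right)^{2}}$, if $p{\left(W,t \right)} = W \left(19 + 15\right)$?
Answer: $\sqrt{106276 + i \sqrt{17229}} \approx 326.0 + 0.201 i$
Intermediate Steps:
$p{\left(W,t \right)} = 34 W$ ($p{\left(W,t \right)} = W 34 = 34 W$)
$T{\left(O \right)} = 3 + 5 O$ ($T{\left(O \right)} = 3 - \left(O - 6 O\right) = 3 - - 5 O = 3 + 5 O$)
$\sqrt{\sqrt{p{\left(-668,-1447 \right)} + T{\left(1096 \right)}} + \left(220 - -106\right)^{2}} = \sqrt{\sqrt{34 \left(-668\right) + \left(3 + 5 \cdot 1096\right)} + \left(220 - -106\right)^{2}} = \sqrt{\sqrt{-22712 + \left(3 + 5480\right)} + \left(220 + 106\right)^{2}} = \sqrt{\sqrt{-22712 + 5483} + 326^{2}} = \sqrt{\sqrt{-17229} + 106276} = \sqrt{i \sqrt{17229} + 106276} = \sqrt{106276 + i \sqrt{17229}}$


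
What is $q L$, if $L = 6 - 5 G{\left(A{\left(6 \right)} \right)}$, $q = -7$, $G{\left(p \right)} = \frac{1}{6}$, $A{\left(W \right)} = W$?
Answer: $- \frac{217}{6} \approx -36.167$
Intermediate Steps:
$G{\left(p \right)} = \frac{1}{6}$
$L = \frac{31}{6}$ ($L = 6 - \frac{5}{6} = \frac{31}{6} \approx 5.1667$)
$q L = \left(-7\right) \frac{31}{6} = - \frac{217}{6}$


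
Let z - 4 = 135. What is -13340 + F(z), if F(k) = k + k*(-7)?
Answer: -14174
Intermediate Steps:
z = 139 (z = 4 + 135 = 139)
F(k) = -6*k (F(k) = k - 7*k = -6*k)
-13340 + F(z) = -13340 - 6*139 = -13340 - 834 = -14174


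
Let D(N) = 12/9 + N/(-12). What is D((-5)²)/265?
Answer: -3/1060 ≈ -0.0028302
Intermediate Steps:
D(N) = 4/3 - N/12 (D(N) = 12*(⅑) + N*(-1/12) = 4/3 - N/12)
D((-5)²)/265 = (4/3 - 1/12*(-5)²)/265 = (4/3 - 1/12*25)*(1/265) = (4/3 - 25/12)*(1/265) = -¾*1/265 = -3/1060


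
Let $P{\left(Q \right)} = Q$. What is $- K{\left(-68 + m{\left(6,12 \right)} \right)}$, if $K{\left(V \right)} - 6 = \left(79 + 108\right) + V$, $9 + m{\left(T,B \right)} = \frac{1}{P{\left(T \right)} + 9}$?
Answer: $- \frac{1741}{15} \approx -116.07$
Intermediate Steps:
$m{\left(T,B \right)} = -9 + \frac{1}{9 + T}$ ($m{\left(T,B \right)} = -9 + \frac{1}{T + 9} = -9 + \frac{1}{9 + T}$)
$K{\left(V \right)} = 193 + V$ ($K{\left(V \right)} = 6 + \left(\left(79 + 108\right) + V\right) = 6 + \left(187 + V\right) = 193 + V$)
$- K{\left(-68 + m{\left(6,12 \right)} \right)} = - (193 - \left(68 - \frac{-80 - 54}{9 + 6}\right)) = - (193 - \left(68 - \frac{-80 - 54}{15}\right)) = - (193 + \left(-68 + \frac{1}{15} \left(-134\right)\right)) = - (193 - \frac{1154}{15}) = \left(-1\right) \frac{1741}{15} = - \frac{1741}{15}$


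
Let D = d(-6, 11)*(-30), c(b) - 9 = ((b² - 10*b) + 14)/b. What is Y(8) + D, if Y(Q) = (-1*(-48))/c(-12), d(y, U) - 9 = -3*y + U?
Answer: -97188/85 ≈ -1143.4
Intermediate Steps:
d(y, U) = 9 + U - 3*y (d(y, U) = 9 + (-3*y + U) = 9 + (U - 3*y) = 9 + U - 3*y)
c(b) = 9 + (14 + b² - 10*b)/b (c(b) = 9 + ((b² - 10*b) + 14)/b = 9 + (14 + b² - 10*b)/b)
Y(Q) = -288/85 (Y(Q) = (-1*(-48))/(-1 - 12 + 14/(-12)) = 48/(-1 - 12 + 14*(-1/12)) = 48/(-1 - 12 - 7/6) = 48/(-85/6) = 48*(-6/85) = -288/85)
D = -1140 (D = (9 + 11 - 3*(-6))*(-30) = (9 + 11 + 18)*(-30) = 38*(-30) = -1140)
Y(8) + D = -288/85 - 1140 = -97188/85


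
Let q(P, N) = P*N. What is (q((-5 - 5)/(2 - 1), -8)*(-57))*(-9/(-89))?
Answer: -41040/89 ≈ -461.12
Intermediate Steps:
q(P, N) = N*P
(q((-5 - 5)/(2 - 1), -8)*(-57))*(-9/(-89)) = (-8*(-5 - 5)/(2 - 1)*(-57))*(-9/(-89)) = (-(-80)/1*(-57))*(-9*(-1/89)) = (-(-80)*(-57))*(9/89) = (-8*(-10)*(-57))*(9/89) = (80*(-57))*(9/89) = -4560*9/89 = -41040/89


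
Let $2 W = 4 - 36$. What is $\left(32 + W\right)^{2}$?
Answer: $256$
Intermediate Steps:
$W = -16$ ($W = \frac{4 - 36}{2} = \frac{1}{2} \left(-32\right) = -16$)
$\left(32 + W\right)^{2} = \left(32 - 16\right)^{2} = 16^{2} = 256$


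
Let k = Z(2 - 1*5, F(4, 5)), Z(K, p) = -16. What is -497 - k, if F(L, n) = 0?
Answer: -481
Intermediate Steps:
k = -16
-497 - k = -497 - 1*(-16) = -497 + 16 = -481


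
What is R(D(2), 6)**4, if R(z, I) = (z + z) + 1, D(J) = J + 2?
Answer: 6561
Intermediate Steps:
D(J) = 2 + J
R(z, I) = 1 + 2*z (R(z, I) = 2*z + 1 = 1 + 2*z)
R(D(2), 6)**4 = (1 + 2*(2 + 2))**4 = (1 + 2*4)**4 = (1 + 8)**4 = 9**4 = 6561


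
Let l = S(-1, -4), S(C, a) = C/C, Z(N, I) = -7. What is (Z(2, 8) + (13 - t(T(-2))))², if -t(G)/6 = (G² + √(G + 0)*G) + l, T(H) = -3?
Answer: 3384 - 2376*I*√3 ≈ 3384.0 - 4115.4*I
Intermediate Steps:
S(C, a) = 1
l = 1
t(G) = -6 - 6*G² - 6*G^(3/2) (t(G) = -6*((G² + √(G + 0)*G) + 1) = -6*((G² + √G*G) + 1) = -6*((G² + G^(3/2)) + 1) = -6*(1 + G² + G^(3/2)) = -6 - 6*G² - 6*G^(3/2))
(Z(2, 8) + (13 - t(T(-2))))² = (-7 + (13 - (-6 - 6*(-3)² - (-18)*I*√3)))² = (-7 + (13 - (-6 - 6*9 - (-18)*I*√3)))² = (-7 + (13 - (-6 - 54 + 18*I*√3)))² = (-7 + (13 - (-60 + 18*I*√3)))² = (-7 + (13 + (60 - 18*I*√3)))² = (-7 + (73 - 18*I*√3))² = (66 - 18*I*√3)²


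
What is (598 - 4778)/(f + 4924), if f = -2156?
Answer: -1045/692 ≈ -1.5101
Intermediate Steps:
(598 - 4778)/(f + 4924) = (598 - 4778)/(-2156 + 4924) = -4180/2768 = -4180*1/2768 = -1045/692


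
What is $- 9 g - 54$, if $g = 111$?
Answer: $-1053$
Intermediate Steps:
$- 9 g - 54 = \left(-9\right) 111 - 54 = -999 - 54 = -1053$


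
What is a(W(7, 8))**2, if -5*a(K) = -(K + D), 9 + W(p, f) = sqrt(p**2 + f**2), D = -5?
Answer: (14 - sqrt(113))**2/25 ≈ 0.45424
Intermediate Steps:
W(p, f) = -9 + sqrt(f**2 + p**2) (W(p, f) = -9 + sqrt(p**2 + f**2) = -9 + sqrt(f**2 + p**2))
a(K) = -1 + K/5 (a(K) = -(-1)*(K - 5)/5 = -(-1)*(-5 + K)/5 = -(5 - K)/5 = -1 + K/5)
a(W(7, 8))**2 = (-1 + (-9 + sqrt(8**2 + 7**2))/5)**2 = (-1 + (-9 + sqrt(64 + 49))/5)**2 = (-1 + (-9 + sqrt(113))/5)**2 = (-1 + (-9/5 + sqrt(113)/5))**2 = (-14/5 + sqrt(113)/5)**2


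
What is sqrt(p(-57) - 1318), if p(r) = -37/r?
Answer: I*sqrt(4280073)/57 ≈ 36.295*I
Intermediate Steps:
sqrt(p(-57) - 1318) = sqrt(-37/(-57) - 1318) = sqrt(-37*(-1/57) - 1318) = sqrt(37/57 - 1318) = sqrt(-75089/57) = I*sqrt(4280073)/57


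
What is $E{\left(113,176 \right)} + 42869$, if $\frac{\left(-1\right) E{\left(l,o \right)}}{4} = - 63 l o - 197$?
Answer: $5055433$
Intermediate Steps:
$E{\left(l,o \right)} = 788 + 252 l o$ ($E{\left(l,o \right)} = - 4 \left(- 63 l o - 197\right) = - 4 \left(-197 - 63 l o\right) = 788 + 252 l o$)
$E{\left(113,176 \right)} + 42869 = \left(788 + 252 \cdot 113 \cdot 176\right) + 42869 = \left(788 + 5011776\right) + 42869 = 5012564 + 42869 = 5055433$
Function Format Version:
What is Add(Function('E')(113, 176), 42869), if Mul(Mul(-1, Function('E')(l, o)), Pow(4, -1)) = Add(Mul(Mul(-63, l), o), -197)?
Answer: 5055433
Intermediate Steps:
Function('E')(l, o) = Add(788, Mul(252, l, o)) (Function('E')(l, o) = Mul(-4, Add(Mul(Mul(-63, l), o), -197)) = Mul(-4, Add(Mul(-63, l, o), -197)) = Mul(-4, Add(-197, Mul(-63, l, o))) = Add(788, Mul(252, l, o)))
Add(Function('E')(113, 176), 42869) = Add(Add(788, Mul(252, 113, 176)), 42869) = Add(Add(788, 5011776), 42869) = Add(5012564, 42869) = 5055433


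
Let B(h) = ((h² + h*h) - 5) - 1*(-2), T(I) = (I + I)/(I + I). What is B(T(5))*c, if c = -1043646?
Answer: 1043646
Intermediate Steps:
T(I) = 1 (T(I) = (2*I)/((2*I)) = (2*I)*(1/(2*I)) = 1)
B(h) = -3 + 2*h² (B(h) = ((h² + h²) - 5) + 2 = (2*h² - 5) + 2 = (-5 + 2*h²) + 2 = -3 + 2*h²)
B(T(5))*c = (-3 + 2*1²)*(-1043646) = (-3 + 2*1)*(-1043646) = (-3 + 2)*(-1043646) = -1*(-1043646) = 1043646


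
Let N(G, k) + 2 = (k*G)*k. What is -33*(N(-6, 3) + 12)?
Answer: 1452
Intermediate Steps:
N(G, k) = -2 + G*k² (N(G, k) = -2 + (k*G)*k = -2 + (G*k)*k = -2 + G*k²)
-33*(N(-6, 3) + 12) = -33*((-2 - 6*3²) + 12) = -33*((-2 - 6*9) + 12) = -33*((-2 - 54) + 12) = -33*(-56 + 12) = -33*(-44) = 1452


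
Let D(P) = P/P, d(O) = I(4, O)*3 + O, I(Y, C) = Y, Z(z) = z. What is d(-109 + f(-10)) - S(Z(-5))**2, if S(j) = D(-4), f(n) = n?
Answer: -108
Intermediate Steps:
d(O) = 12 + O (d(O) = 4*3 + O = 12 + O)
D(P) = 1
S(j) = 1
d(-109 + f(-10)) - S(Z(-5))**2 = (12 + (-109 - 10)) - 1*1**2 = (12 - 119) - 1*1 = -107 - 1 = -108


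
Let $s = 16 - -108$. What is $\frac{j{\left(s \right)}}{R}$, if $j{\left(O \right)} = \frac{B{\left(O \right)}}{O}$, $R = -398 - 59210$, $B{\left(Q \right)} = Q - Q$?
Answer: $0$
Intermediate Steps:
$B{\left(Q \right)} = 0$
$s = 124$ ($s = 16 + 108 = 124$)
$R = -59608$ ($R = -398 - 59210 = -59608$)
$j{\left(O \right)} = 0$ ($j{\left(O \right)} = \frac{0}{O} = 0$)
$\frac{j{\left(s \right)}}{R} = \frac{0}{-59608} = 0 \left(- \frac{1}{59608}\right) = 0$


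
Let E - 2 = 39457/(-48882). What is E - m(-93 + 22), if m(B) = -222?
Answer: 10910111/48882 ≈ 223.19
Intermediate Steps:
E = 58307/48882 (E = 2 + 39457/(-48882) = 2 + 39457*(-1/48882) = 2 - 39457/48882 = 58307/48882 ≈ 1.1928)
E - m(-93 + 22) = 58307/48882 - 1*(-222) = 58307/48882 + 222 = 10910111/48882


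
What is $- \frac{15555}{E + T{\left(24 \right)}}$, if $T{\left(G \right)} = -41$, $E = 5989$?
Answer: $- \frac{15555}{5948} \approx -2.6152$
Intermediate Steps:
$- \frac{15555}{E + T{\left(24 \right)}} = - \frac{15555}{5989 - 41} = - \frac{15555}{5948}$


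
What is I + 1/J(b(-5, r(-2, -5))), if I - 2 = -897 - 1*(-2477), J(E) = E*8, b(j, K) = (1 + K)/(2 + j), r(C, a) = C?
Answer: 12659/8 ≈ 1582.4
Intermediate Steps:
b(j, K) = (1 + K)/(2 + j)
J(E) = 8*E
I = 1582 (I = 2 + (-897 - 1*(-2477)) = 2 + (-897 + 2477) = 2 + 1580 = 1582)
I + 1/J(b(-5, r(-2, -5))) = 1582 + 1/(8*((1 - 2)/(2 - 5))) = 1582 + 1/(8*(-1/(-3))) = 1582 + 1/(8*(-1/3*(-1))) = 1582 + 1/(8*(1/3)) = 1582 + 1/(8/3) = 1582 + 3/8 = 12659/8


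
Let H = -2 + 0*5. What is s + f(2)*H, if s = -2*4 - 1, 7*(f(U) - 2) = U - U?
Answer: -13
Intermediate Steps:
f(U) = 2 (f(U) = 2 + (U - U)/7 = 2 + (⅐)*0 = 2 + 0 = 2)
s = -9 (s = -8 - 1 = -9)
H = -2 (H = -2 + 0 = -2)
s + f(2)*H = -9 + 2*(-2) = -9 - 4 = -13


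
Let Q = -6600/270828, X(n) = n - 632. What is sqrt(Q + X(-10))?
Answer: 2*I*sqrt(81755344878)/22569 ≈ 25.338*I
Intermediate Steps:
X(n) = -632 + n
Q = -550/22569 (Q = -6600*1/270828 = -550/22569 ≈ -0.024370)
sqrt(Q + X(-10)) = sqrt(-550/22569 + (-632 - 10)) = sqrt(-550/22569 - 642) = sqrt(-14489848/22569) = 2*I*sqrt(81755344878)/22569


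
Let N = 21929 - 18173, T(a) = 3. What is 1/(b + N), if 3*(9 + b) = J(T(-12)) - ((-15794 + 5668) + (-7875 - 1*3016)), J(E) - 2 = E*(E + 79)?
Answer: 3/32506 ≈ 9.2291e-5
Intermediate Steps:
J(E) = 2 + E*(79 + E) (J(E) = 2 + E*(E + 79) = 2 + E*(79 + E))
N = 3756
b = 21238/3 (b = -9 + ((2 + 3**2 + 79*3) - ((-15794 + 5668) + (-7875 - 1*3016)))/3 = -9 + ((2 + 9 + 237) - (-10126 + (-7875 - 3016)))/3 = -9 + (248 - (-10126 - 10891))/3 = -9 + (248 - 1*(-21017))/3 = -9 + (248 + 21017)/3 = -9 + (1/3)*21265 = -9 + 21265/3 = 21238/3 ≈ 7079.3)
1/(b + N) = 1/(21238/3 + 3756) = 1/(32506/3) = 3/32506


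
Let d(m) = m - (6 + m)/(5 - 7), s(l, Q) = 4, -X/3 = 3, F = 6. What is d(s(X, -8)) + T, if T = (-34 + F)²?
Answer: 793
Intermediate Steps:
X = -9 (X = -3*3 = -9)
T = 784 (T = (-34 + 6)² = (-28)² = 784)
d(m) = 3 + 3*m/2 (d(m) = m - (6 + m)/(-2) = m - (6 + m)*(-1)/2 = m - (-3 - m/2) = m + (3 + m/2) = 3 + 3*m/2)
d(s(X, -8)) + T = (3 + (3/2)*4) + 784 = (3 + 6) + 784 = 9 + 784 = 793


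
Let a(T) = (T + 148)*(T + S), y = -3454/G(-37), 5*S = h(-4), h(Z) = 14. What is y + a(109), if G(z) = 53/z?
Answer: 8253129/265 ≈ 31144.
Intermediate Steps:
S = 14/5 (S = (⅕)*14 = 14/5 ≈ 2.8000)
y = 127798/53 (y = -3454/(53/(-37)) = -3454/(53*(-1/37)) = -3454/(-53/37) = -3454*(-37/53) = 127798/53 ≈ 2411.3)
a(T) = (148 + T)*(14/5 + T) (a(T) = (T + 148)*(T + 14/5) = (148 + T)*(14/5 + T))
y + a(109) = 127798/53 + (2072/5 + 109² + (754/5)*109) = 127798/53 + (2072/5 + 11881 + 82186/5) = 127798/53 + 143663/5 = 8253129/265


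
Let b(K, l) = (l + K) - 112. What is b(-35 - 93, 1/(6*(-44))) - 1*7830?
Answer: -2130481/264 ≈ -8070.0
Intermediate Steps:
b(K, l) = -112 + K + l (b(K, l) = (K + l) - 112 = -112 + K + l)
b(-35 - 93, 1/(6*(-44))) - 1*7830 = (-112 + (-35 - 93) + 1/(6*(-44))) - 1*7830 = (-112 - 128 + 1/(-264)) - 7830 = (-112 - 128 - 1/264) - 7830 = -63361/264 - 7830 = -2130481/264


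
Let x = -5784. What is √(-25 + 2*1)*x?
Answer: -5784*I*√23 ≈ -27739.0*I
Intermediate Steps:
√(-25 + 2*1)*x = √(-25 + 2*1)*(-5784) = √(-25 + 2)*(-5784) = √(-23)*(-5784) = (I*√23)*(-5784) = -5784*I*√23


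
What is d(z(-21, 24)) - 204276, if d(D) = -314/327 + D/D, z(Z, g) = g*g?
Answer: -66798239/327 ≈ -2.0428e+5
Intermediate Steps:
z(Z, g) = g²
d(D) = 13/327 (d(D) = -314*1/327 + 1 = -314/327 + 1 = 13/327)
d(z(-21, 24)) - 204276 = 13/327 - 204276 = -66798239/327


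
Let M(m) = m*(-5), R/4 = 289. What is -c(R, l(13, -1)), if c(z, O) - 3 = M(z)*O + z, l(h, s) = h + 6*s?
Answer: 39301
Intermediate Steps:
R = 1156 (R = 4*289 = 1156)
M(m) = -5*m
c(z, O) = 3 + z - 5*O*z (c(z, O) = 3 + ((-5*z)*O + z) = 3 + (-5*O*z + z) = 3 + (z - 5*O*z) = 3 + z - 5*O*z)
-c(R, l(13, -1)) = -(3 + 1156 - 5*(13 + 6*(-1))*1156) = -(3 + 1156 - 5*(13 - 6)*1156) = -(3 + 1156 - 5*7*1156) = -(3 + 1156 - 40460) = -1*(-39301) = 39301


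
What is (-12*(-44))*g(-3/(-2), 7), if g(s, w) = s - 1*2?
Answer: -264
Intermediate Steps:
g(s, w) = -2 + s (g(s, w) = s - 2 = -2 + s)
(-12*(-44))*g(-3/(-2), 7) = (-12*(-44))*(-2 - 3/(-2)) = 528*(-2 - 3*(-½)) = 528*(-2 + 3/2) = 528*(-½) = -264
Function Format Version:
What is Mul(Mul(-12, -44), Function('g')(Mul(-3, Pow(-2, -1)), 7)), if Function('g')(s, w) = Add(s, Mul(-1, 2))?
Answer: -264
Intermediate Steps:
Function('g')(s, w) = Add(-2, s) (Function('g')(s, w) = Add(s, -2) = Add(-2, s))
Mul(Mul(-12, -44), Function('g')(Mul(-3, Pow(-2, -1)), 7)) = Mul(Mul(-12, -44), Add(-2, Mul(-3, Pow(-2, -1)))) = Mul(528, Add(-2, Mul(-3, Rational(-1, 2)))) = Mul(528, Add(-2, Rational(3, 2))) = Mul(528, Rational(-1, 2)) = -264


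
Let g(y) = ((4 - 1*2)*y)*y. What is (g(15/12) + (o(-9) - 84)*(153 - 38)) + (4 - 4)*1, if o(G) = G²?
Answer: -2735/8 ≈ -341.88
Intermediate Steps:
g(y) = 2*y² (g(y) = ((4 - 2)*y)*y = (2*y)*y = 2*y²)
(g(15/12) + (o(-9) - 84)*(153 - 38)) + (4 - 4)*1 = (2*(15/12)² + ((-9)² - 84)*(153 - 38)) + (4 - 4)*1 = (2*(15*(1/12))² + (81 - 84)*115) + 0*1 = (2*(5/4)² - 3*115) + 0 = (2*(25/16) - 345) + 0 = (25/8 - 345) + 0 = -2735/8 + 0 = -2735/8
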